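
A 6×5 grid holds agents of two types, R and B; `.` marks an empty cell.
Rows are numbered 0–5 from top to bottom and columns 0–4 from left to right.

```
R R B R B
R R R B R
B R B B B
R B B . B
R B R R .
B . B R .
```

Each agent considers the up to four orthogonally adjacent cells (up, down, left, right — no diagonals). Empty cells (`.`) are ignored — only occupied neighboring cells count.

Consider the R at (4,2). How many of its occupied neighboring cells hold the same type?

Occupied neighbors of (4,2): (3,2)=B, (5,2)=B, (4,1)=B, (4,3)=R.
Same type (R): 1 of 4.

1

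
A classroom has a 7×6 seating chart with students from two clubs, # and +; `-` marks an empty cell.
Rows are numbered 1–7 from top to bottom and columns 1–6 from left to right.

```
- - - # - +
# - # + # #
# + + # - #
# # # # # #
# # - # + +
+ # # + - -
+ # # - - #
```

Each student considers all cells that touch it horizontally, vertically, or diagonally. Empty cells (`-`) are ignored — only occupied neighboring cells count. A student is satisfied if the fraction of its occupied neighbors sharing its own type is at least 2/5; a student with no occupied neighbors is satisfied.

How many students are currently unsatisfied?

9

(1,4)# 2/3 ok
(1,6)+ 0/2 unhappy
(2,1)# 1/2 ok
(2,3)# 2/5 ok
(2,4)+ 1/5 unhappy
(2,5)# 4/6 ok
(2,6)# 2/3 ok
(3,1)# 3/4 ok
(3,2)+ 1/7 unhappy
(3,3)+ 2/7 unhappy
(3,4)# 5/7 ok
(3,6)# 4/4 ok
(4,1)# 4/5 ok
(4,2)# 5/7 ok
(4,3)# 5/7 ok
(4,4)# 4/6 ok
(4,5)# 5/7 ok
(4,6)# 2/4 ok
(5,1)# 4/5 ok
(5,2)# 6/7 ok
(5,4)# 4/6 ok
(5,5)+ 2/6 unhappy
(5,6)+ 1/3 unhappy
(6,1)+ 1/5 unhappy
(6,2)# 5/7 ok
(6,3)# 5/6 ok
(6,4)+ 1/4 unhappy
(7,1)+ 1/3 unhappy
(7,2)# 3/5 ok
(7,3)# 3/4 ok
(7,6)# 0/0 ok
Unsatisfied: (1,6), (2,4), (3,2), (3,3), (5,5), (5,6), (6,1), (6,4), (7,1) — 9 in total.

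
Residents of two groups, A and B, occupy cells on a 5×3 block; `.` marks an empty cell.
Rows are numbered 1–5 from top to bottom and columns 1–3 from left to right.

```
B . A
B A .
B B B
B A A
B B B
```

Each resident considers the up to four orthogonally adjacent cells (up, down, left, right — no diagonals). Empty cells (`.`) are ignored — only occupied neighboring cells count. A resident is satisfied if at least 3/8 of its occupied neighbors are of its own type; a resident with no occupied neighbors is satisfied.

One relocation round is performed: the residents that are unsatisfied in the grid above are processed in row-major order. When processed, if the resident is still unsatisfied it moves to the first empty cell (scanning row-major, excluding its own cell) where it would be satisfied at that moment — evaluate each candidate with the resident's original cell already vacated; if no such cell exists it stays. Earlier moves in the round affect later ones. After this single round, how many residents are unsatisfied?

0

Initially unsatisfied (in order): (2,2), (4,2), (4,3).
  (2,2) → (1,2).
  (4,2) → (2,3).
  (4,3) → (2,2).
Resulting grid:
B A A
B A A
B B B
B . .
B B B
All satisfied now.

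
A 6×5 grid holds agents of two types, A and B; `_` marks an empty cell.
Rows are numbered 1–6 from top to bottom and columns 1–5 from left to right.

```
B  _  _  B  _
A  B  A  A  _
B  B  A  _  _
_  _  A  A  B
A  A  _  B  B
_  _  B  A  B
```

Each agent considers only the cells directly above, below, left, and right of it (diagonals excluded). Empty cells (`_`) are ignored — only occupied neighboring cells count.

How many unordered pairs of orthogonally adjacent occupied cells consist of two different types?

11

Scan each occupied cell's neighbors to the right and below so each pair is counted once.
Row 1: B(1,1)–A(2,1)≠ B(1,4)–A(2,4)≠  → 2/2 unlike.
Row 2: A(2,1)–B(2,2)≠ A(2,1)–B(3,1)≠ B(2,2)–A(2,3)≠ B(2,2)–B(3,2)= A(2,3)–A(2,4)= A(2,3)–A(3,3)=  → 3/6 unlike.
Row 3: B(3,1)–B(3,2)= B(3,2)–A(3,3)≠ A(3,3)–A(4,3)=  → 1/3 unlike.
Row 4: A(4,3)–A(4,4)= A(4,4)–B(4,5)≠ A(4,4)–B(5,4)≠ B(4,5)–B(5,5)=  → 2/4 unlike.
Row 5: A(5,1)–A(5,2)= B(5,4)–B(5,5)= B(5,4)–A(6,4)≠ B(5,5)–B(6,5)=  → 1/4 unlike.
Row 6: B(6,3)–A(6,4)≠ A(6,4)–B(6,5)≠  → 2/2 unlike.
Total adjacent occupied pairs: 21; unlike-type pairs: 11.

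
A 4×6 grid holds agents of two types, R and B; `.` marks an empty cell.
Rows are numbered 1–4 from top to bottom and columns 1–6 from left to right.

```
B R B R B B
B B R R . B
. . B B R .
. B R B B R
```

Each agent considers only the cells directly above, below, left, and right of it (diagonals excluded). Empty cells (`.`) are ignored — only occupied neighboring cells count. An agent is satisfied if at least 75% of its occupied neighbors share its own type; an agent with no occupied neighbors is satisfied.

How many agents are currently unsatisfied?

(1,1)B 1/2 unhappy
(1,2)R 0/3 unhappy
(1,3)B 0/3 unhappy
(1,4)R 1/3 unhappy
(1,5)B 1/2 unhappy
(1,6)B 2/2 ok
(2,1)B 2/2 ok
(2,2)B 1/3 unhappy
(2,3)R 1/4 unhappy
(2,4)R 2/3 unhappy
(2,6)B 1/1 ok
(3,3)B 1/3 unhappy
(3,4)B 2/4 unhappy
(3,5)R 0/2 unhappy
(4,2)B 0/1 unhappy
(4,3)R 0/3 unhappy
(4,4)B 2/3 unhappy
(4,5)B 1/3 unhappy
(4,6)R 0/1 unhappy
Unsatisfied: (1,1), (1,2), (1,3), (1,4), (1,5), (2,2), (2,3), (2,4), (3,3), (3,4), (3,5), (4,2), (4,3), (4,4), (4,5), (4,6) — 16 in total.

16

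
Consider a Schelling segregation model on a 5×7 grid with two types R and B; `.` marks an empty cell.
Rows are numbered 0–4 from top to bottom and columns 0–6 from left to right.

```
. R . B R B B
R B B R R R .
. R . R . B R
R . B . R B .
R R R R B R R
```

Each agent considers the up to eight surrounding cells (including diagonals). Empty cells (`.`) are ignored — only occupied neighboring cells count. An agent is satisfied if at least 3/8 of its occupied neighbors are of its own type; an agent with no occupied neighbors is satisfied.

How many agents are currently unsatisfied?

10

Row 0: (0,1)R 1/3 not · (0,3)B 1/4 not · (0,4)R 3/5 satisfied · (0,5)B 1/4 not · (0,6)B 1/2 satisfied
Row 1: (1,0)R 2/3 satisfied · (1,1)B 1/4 not · (1,2)B 2/6 not · (1,3)R 3/5 satisfied · (1,4)R 4/7 satisfied · (1,5)R 3/6 satisfied
Row 2: (2,1)R 2/5 satisfied · (2,3)R 3/5 satisfied · (2,5)B 1/5 not · (2,6)R 1/3 not
Row 3: (3,0)R 3/3 satisfied · (3,2)B 0/5 not · (3,4)R 3/6 satisfied · (3,5)B 2/6 not
Row 4: (4,0)R 2/2 satisfied · (4,1)R 3/4 satisfied · (4,2)R 2/3 satisfied · (4,3)R 2/4 satisfied · (4,4)B 1/4 not · (4,5)R 2/4 satisfied · (4,6)R 1/2 satisfied
Unsatisfied: (0,1), (0,3), (0,5), (1,1), (1,2), (2,5), (2,6), (3,2), (3,5), (4,4) — 10 in total.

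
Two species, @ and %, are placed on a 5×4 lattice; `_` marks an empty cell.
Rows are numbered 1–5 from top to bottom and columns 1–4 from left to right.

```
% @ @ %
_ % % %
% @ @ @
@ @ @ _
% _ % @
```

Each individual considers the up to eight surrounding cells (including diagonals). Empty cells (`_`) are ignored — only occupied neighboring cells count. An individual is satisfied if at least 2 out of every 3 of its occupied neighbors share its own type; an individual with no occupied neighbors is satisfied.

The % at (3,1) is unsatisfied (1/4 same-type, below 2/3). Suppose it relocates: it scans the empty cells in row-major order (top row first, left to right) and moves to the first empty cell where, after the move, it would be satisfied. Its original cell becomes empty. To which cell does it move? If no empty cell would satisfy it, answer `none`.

Vacating (3,1). Empty cells in order:
  (2,1): 2/4 same-type → still unsatisfied.
  (4,4): 1/5 same-type → still unsatisfied.
  (5,2): 2/5 same-type → still unsatisfied.

none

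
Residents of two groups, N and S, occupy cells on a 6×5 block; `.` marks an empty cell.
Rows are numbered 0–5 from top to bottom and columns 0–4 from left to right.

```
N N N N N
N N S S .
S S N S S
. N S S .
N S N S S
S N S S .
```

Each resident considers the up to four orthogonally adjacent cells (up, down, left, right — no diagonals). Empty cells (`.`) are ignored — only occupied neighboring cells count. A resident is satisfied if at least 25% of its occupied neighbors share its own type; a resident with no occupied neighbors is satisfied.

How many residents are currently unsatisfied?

Row 0: (0,0)N 2/2 satisfied · (0,1)N 3/3 satisfied · (0,2)N 2/3 satisfied · (0,3)N 2/3 satisfied · (0,4)N 1/1 satisfied
Row 1: (1,0)N 2/3 satisfied · (1,1)N 2/4 satisfied · (1,2)S 1/4 satisfied · (1,3)S 2/3 satisfied
Row 2: (2,0)S 1/2 satisfied · (2,1)S 1/4 satisfied · (2,2)N 0/4 not · (2,3)S 3/4 satisfied · (2,4)S 1/1 satisfied
Row 3: (3,1)N 0/3 not · (3,2)S 1/4 satisfied · (3,3)S 3/3 satisfied
Row 4: (4,0)N 0/2 not · (4,1)S 0/4 not · (4,2)N 0/4 not · (4,3)S 3/4 satisfied · (4,4)S 1/1 satisfied
Row 5: (5,0)S 0/2 not · (5,1)N 0/3 not · (5,2)S 1/3 satisfied · (5,3)S 2/2 satisfied
Unsatisfied: (2,2), (3,1), (4,0), (4,1), (4,2), (5,0), (5,1) — 7 in total.

7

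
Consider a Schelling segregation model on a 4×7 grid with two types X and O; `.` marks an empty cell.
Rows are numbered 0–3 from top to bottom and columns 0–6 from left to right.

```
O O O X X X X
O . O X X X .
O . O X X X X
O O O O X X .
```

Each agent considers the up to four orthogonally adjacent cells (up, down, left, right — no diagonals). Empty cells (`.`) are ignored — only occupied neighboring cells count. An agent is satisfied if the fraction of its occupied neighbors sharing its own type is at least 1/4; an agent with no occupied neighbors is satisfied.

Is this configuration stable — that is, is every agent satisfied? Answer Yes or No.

Yes

(0,0)O 2/2 ✓
(0,1)O 2/2 ✓
(0,2)O 2/3 ✓
(0,3)X 2/3 ✓
(0,4)X 3/3 ✓
(0,5)X 3/3 ✓
(0,6)X 1/1 ✓
(1,0)O 2/2 ✓
(1,2)O 2/3 ✓
(1,3)X 3/4 ✓
(1,4)X 4/4 ✓
(1,5)X 3/3 ✓
(2,0)O 2/2 ✓
(2,2)O 2/3 ✓
(2,3)X 2/4 ✓
(2,4)X 4/4 ✓
(2,5)X 4/4 ✓
(2,6)X 1/1 ✓
(3,0)O 2/2 ✓
(3,1)O 2/2 ✓
(3,2)O 3/3 ✓
(3,3)O 1/3 ✓
(3,4)X 2/3 ✓
(3,5)X 2/2 ✓
All meet the threshold, so the configuration is stable.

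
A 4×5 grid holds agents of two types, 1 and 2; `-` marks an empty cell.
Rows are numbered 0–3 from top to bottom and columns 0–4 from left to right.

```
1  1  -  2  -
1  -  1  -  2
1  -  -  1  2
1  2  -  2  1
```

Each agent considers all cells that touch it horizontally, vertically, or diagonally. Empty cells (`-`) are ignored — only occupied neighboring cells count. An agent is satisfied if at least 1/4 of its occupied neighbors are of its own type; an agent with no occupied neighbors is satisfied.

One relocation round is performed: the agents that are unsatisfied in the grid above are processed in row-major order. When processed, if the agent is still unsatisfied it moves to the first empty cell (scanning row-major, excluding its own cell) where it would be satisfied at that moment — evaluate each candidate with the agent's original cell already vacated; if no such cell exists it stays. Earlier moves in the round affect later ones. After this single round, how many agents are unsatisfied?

0

Initially unsatisfied (in order): (3,1).
  (3,1) → (0,2).
Resulting grid:
1 1 2 2 -
1 - 1 - 2
1 - - 1 2
1 - - 2 1
All satisfied now.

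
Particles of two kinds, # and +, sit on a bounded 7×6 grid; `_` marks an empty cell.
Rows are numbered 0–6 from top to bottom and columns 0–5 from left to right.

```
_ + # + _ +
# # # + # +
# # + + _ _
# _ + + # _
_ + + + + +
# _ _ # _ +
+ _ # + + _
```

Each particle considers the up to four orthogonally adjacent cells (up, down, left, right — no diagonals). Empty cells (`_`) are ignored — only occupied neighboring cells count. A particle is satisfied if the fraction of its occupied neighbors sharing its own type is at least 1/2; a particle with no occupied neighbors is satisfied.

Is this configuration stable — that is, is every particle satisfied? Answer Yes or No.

Row 0: (0,1)+ 0/2 ✗ · (0,2)# 1/3 ✗ · (0,3)+ 1/2 ✓ · (0,5)+ 1/1 ✓
Row 1: (1,0)# 2/2 ✓ · (1,1)# 3/4 ✓ · (1,2)# 2/4 ✓ · (1,3)+ 2/4 ✓ · (1,4)# 0/2 ✗ · (1,5)+ 1/2 ✓
Row 2: (2,0)# 3/3 ✓ · (2,1)# 2/3 ✓ · (2,2)+ 2/4 ✓ · (2,3)+ 3/3 ✓
Row 3: (3,0)# 1/1 ✓ · (3,2)+ 3/3 ✓ · (3,3)+ 3/4 ✓ · (3,4)# 0/2 ✗
Row 4: (4,1)+ 1/1 ✓ · (4,2)+ 3/3 ✓ · (4,3)+ 3/4 ✓ · (4,4)+ 2/3 ✓ · (4,5)+ 2/2 ✓
Row 5: (5,0)# 0/1 ✗ · (5,3)# 0/2 ✗ · (5,5)+ 1/1 ✓
Row 6: (6,0)+ 0/1 ✗ · (6,2)# 0/1 ✗ · (6,3)+ 1/3 ✗ · (6,4)+ 1/1 ✓
For instance (0,1) has only 0/2 same-type neighbors, below 1/2.

No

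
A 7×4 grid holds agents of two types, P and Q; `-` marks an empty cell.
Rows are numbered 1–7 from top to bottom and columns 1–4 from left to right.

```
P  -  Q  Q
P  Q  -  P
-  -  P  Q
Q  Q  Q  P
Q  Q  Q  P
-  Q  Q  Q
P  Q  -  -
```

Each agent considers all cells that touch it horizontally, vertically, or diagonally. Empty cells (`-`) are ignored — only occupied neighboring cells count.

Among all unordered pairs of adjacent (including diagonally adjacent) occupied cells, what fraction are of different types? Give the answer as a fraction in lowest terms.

Scan each occupied cell's neighbors to the right and below (and the two forward diagonals) so each pair is counted once.
Row 1: P(1,1)–P(2,1)= P(1,1)–Q(2,2)≠ Q(1,3)–Q(1,4)= Q(1,3)–P(2,4)≠ Q(1,3)–Q(2,2)= Q(1,4)–P(2,4)≠  → 3/6 unlike.
Row 2: P(2,1)–Q(2,2)≠ Q(2,2)–P(3,3)≠ P(2,4)–Q(3,4)≠ P(2,4)–P(3,3)=  → 3/4 unlike.
Row 3: P(3,3)–Q(3,4)≠ P(3,3)–Q(4,3)≠ P(3,3)–P(4,4)= P(3,3)–Q(4,2)≠ Q(3,4)–P(4,4)≠ Q(3,4)–Q(4,3)=  → 4/6 unlike.
Row 4: Q(4,1)–Q(4,2)= Q(4,1)–Q(5,1)= Q(4,1)–Q(5,2)= Q(4,2)–Q(4,3)= Q(4,2)–Q(5,2)= Q(4,2)–Q(5,3)= Q(4,2)–Q(5,1)= Q(4,3)–P(4,4)≠ Q(4,3)–Q(5,3)= Q(4,3)–P(5,4)≠ Q(4,3)–Q(5,2)= P(4,4)–P(5,4)= P(4,4)–Q(5,3)≠  → 3/13 unlike.
Row 5: Q(5,1)–Q(5,2)= Q(5,1)–Q(6,2)= Q(5,2)–Q(5,3)= Q(5,2)–Q(6,2)= Q(5,2)–Q(6,3)= Q(5,3)–P(5,4)≠ Q(5,3)–Q(6,3)= Q(5,3)–Q(6,4)= Q(5,3)–Q(6,2)= P(5,4)–Q(6,4)≠ P(5,4)–Q(6,3)≠  → 3/11 unlike.
Row 6: Q(6,2)–Q(6,3)= Q(6,2)–Q(7,2)= Q(6,2)–P(7,1)≠ Q(6,3)–Q(6,4)= Q(6,3)–Q(7,2)=  → 1/5 unlike.
Row 7: P(7,1)–Q(7,2)≠  → 1/1 unlike.
Total adjacent occupied pairs: 46; unlike-type pairs: 18.
18/46 reduces to 9/23.

9/23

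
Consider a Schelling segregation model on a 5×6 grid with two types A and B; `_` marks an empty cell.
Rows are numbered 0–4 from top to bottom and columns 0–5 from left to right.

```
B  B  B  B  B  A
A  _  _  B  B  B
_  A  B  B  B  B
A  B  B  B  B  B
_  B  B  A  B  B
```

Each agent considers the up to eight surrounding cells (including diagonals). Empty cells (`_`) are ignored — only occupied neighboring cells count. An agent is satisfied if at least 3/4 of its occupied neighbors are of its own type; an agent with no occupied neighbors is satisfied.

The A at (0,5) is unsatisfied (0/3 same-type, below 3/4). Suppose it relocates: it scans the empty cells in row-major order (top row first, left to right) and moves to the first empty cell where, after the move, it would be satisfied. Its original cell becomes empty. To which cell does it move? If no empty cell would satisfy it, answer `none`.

Vacating (0,5). Empty cells in order:
  (1,1): 2/6 same-type → still unsatisfied.
  (1,2): 1/7 same-type → still unsatisfied.
  (2,0): 3/4 same-type → satisfied — stop here.

(2,0)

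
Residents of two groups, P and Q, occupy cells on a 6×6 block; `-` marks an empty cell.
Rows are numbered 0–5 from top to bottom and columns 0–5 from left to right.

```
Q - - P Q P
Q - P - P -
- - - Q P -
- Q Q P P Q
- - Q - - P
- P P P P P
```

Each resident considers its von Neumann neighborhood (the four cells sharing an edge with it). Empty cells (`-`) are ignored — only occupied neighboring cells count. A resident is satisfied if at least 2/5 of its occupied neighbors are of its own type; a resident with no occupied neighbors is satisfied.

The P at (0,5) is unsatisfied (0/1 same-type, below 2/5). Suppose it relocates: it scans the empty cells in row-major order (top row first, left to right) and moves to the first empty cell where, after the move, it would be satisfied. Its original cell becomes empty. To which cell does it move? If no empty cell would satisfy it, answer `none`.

(0,2)

Vacating (0,5). Empty cells in order:
  (0,1): 0/1 same-type → still unsatisfied.
  (0,2): 2/2 same-type → satisfied — stop here.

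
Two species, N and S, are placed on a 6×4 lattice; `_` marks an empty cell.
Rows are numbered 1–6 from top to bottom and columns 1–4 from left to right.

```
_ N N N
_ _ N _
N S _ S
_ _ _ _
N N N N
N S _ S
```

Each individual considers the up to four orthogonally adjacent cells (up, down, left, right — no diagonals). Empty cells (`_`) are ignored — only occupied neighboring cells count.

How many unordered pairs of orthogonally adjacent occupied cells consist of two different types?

4

Scan each occupied cell's neighbors to the right and below so each pair is counted once.
From row 1: 0 unlike of 3 pairs (running 0/3).
From row 3: 1 unlike of 1 pairs (running 1/4).
From row 5: 2 unlike of 6 pairs (running 3/10).
From row 6: 1 unlike of 1 pairs (running 4/11).
Total adjacent occupied pairs: 11; unlike-type pairs: 4.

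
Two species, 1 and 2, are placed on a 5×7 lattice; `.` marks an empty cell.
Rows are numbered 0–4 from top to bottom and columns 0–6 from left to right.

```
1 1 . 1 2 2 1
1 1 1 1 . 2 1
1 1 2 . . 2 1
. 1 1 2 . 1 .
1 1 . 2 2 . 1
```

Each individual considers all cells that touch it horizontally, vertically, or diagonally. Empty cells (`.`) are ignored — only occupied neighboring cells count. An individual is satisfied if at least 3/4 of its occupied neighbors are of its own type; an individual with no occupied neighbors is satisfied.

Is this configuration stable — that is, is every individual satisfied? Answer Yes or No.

No

Row 0: (0,0)1 3/3 satisfied · (0,1)1 4/4 satisfied · (0,3)1 2/3 not · (0,4)2 2/4 not · (0,5)2 2/4 not · (0,6)1 1/3 not
Row 1: (1,0)1 5/5 satisfied · (1,1)1 6/7 satisfied · (1,2)1 5/6 satisfied · (1,3)1 2/4 not · (1,5)2 3/6 not · (1,6)1 2/5 not
Row 2: (2,0)1 4/4 satisfied · (2,1)1 6/7 satisfied · (2,2)2 1/7 not · (2,5)2 1/4 not · (2,6)1 2/4 not
Row 3: (3,1)1 5/6 satisfied · (3,2)1 3/6 not · (3,3)2 3/4 satisfied · (3,5)1 2/4 not
Row 4: (4,0)1 2/2 satisfied · (4,1)1 3/3 satisfied · (4,3)2 2/3 not · (4,4)2 2/3 not · (4,6)1 1/1 satisfied
For instance (0,3) has only 2/3 same-type neighbors, below 3/4.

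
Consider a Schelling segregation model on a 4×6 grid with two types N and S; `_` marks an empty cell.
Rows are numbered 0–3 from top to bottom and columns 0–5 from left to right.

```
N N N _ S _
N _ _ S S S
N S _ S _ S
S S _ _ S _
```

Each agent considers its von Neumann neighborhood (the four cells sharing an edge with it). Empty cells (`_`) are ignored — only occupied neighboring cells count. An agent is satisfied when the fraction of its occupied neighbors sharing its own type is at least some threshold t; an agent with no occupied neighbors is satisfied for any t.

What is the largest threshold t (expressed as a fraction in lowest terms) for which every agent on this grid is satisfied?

(0,0)N 2/2
(0,1)N 2/2
(0,2)N 1/1
(0,4)S 1/1
(1,0)N 2/2
(1,3)S 2/2
(1,4)S 3/3
(1,5)S 2/2
(2,0)N 1/3
(2,1)S 1/2
(2,3)S 1/1
(2,5)S 1/1
(3,0)S 1/2
(3,1)S 2/2
(3,4)S — no occupied neighbors
The smallest same-type fraction is 1/3 at (2,0), which reduces to 1/3. Any threshold above that leaves this agent unsatisfied.

1/3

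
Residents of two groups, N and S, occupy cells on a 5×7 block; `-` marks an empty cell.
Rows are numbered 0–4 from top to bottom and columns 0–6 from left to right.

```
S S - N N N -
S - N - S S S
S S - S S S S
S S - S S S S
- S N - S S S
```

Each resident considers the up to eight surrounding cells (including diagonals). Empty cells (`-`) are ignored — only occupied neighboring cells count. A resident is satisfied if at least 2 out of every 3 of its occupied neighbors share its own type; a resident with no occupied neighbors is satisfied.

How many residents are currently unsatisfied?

Row 0: (0,0)S 2/2 ok · (0,1)S 2/3 ok · (0,3)N 2/3 ok · (0,4)N 2/4 unhappy · (0,5)N 1/4 unhappy
Row 1: (1,0)S 4/4 ok · (1,2)N 1/4 unhappy · (1,4)S 4/7 unhappy · (1,5)S 5/7 ok · (1,6)S 3/4 ok
Row 2: (2,0)S 4/4 ok · (2,1)S 4/5 ok · (2,3)S 4/5 ok · (2,4)S 7/7 ok · (2,5)S 8/8 ok · (2,6)S 5/5 ok
Row 3: (3,0)S 4/4 ok · (3,1)S 4/5 ok · (3,3)S 4/5 ok · (3,4)S 7/7 ok · (3,5)S 8/8 ok · (3,6)S 5/5 ok
Row 4: (4,1)S 2/3 ok · (4,2)N 0/3 unhappy · (4,4)S 4/4 ok · (4,5)S 5/5 ok · (4,6)S 3/3 ok
Unsatisfied: (0,4), (0,5), (1,2), (1,4), (4,2) — 5 in total.

5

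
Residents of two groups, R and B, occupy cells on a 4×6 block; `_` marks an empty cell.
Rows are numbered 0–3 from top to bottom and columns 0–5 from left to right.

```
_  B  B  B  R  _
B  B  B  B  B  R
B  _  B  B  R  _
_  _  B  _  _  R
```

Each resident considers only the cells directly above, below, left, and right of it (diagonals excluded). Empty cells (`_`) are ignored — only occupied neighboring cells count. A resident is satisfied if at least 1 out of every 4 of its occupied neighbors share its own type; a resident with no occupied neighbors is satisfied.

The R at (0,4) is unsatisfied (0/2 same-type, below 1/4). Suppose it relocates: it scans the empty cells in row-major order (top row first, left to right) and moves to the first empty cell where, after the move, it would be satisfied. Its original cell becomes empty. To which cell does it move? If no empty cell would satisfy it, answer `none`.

(0,5)

Vacating (0,4). Empty cells in order:
  (0,0): 0/2 same-type → still unsatisfied.
  (0,5): 1/1 same-type → satisfied — stop here.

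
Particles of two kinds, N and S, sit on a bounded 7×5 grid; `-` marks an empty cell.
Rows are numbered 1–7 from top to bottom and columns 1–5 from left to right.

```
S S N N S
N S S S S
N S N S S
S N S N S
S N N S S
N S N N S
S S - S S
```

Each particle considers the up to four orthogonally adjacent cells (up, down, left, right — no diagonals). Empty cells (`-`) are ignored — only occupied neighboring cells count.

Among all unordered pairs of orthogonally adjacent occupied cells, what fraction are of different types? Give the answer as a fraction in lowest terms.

Scan each occupied cell's neighbors to the right and below so each pair is counted once.
Row 1: S(1,1)–S(1,2)= S(1,1)–N(2,1)≠ S(1,2)–N(1,3)≠ S(1,2)–S(2,2)= N(1,3)–N(1,4)= N(1,3)–S(2,3)≠ N(1,4)–S(1,5)≠ N(1,4)–S(2,4)≠ S(1,5)–S(2,5)=  → 5/9 unlike.
Row 2: N(2,1)–S(2,2)≠ N(2,1)–N(3,1)= S(2,2)–S(2,3)= S(2,2)–S(3,2)= S(2,3)–S(2,4)= S(2,3)–N(3,3)≠ S(2,4)–S(2,5)= S(2,4)–S(3,4)= S(2,5)–S(3,5)=  → 2/9 unlike.
Row 3: N(3,1)–S(3,2)≠ N(3,1)–S(4,1)≠ S(3,2)–N(3,3)≠ S(3,2)–N(4,2)≠ N(3,3)–S(3,4)≠ N(3,3)–S(4,3)≠ S(3,4)–S(3,5)= S(3,4)–N(4,4)≠ S(3,5)–S(4,5)=  → 7/9 unlike.
Row 4: S(4,1)–N(4,2)≠ S(4,1)–S(5,1)= N(4,2)–S(4,3)≠ N(4,2)–N(5,2)= S(4,3)–N(4,4)≠ S(4,3)–N(5,3)≠ N(4,4)–S(4,5)≠ N(4,4)–S(5,4)≠ S(4,5)–S(5,5)=  → 6/9 unlike.
Row 5: S(5,1)–N(5,2)≠ S(5,1)–N(6,1)≠ N(5,2)–N(5,3)= N(5,2)–S(6,2)≠ N(5,3)–S(5,4)≠ N(5,3)–N(6,3)= S(5,4)–S(5,5)= S(5,4)–N(6,4)≠ S(5,5)–S(6,5)=  → 5/9 unlike.
Row 6: N(6,1)–S(6,2)≠ N(6,1)–S(7,1)≠ S(6,2)–N(6,3)≠ S(6,2)–S(7,2)= N(6,3)–N(6,4)= N(6,4)–S(6,5)≠ N(6,4)–S(7,4)≠ S(6,5)–S(7,5)=  → 5/8 unlike.
Row 7: S(7,1)–S(7,2)= S(7,4)–S(7,5)=  → 0/2 unlike.
Total adjacent occupied pairs: 55; unlike-type pairs: 30.
30/55 reduces to 6/11.

6/11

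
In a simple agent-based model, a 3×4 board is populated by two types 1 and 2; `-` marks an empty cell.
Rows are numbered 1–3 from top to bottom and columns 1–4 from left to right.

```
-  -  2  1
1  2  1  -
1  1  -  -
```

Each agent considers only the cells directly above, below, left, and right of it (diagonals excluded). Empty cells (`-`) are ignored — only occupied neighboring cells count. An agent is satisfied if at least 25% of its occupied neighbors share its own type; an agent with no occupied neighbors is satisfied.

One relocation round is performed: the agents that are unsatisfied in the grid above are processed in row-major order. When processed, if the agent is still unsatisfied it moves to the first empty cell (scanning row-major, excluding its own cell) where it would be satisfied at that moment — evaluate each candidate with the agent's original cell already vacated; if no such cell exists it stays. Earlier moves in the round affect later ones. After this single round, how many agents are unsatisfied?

0

Initially unsatisfied (in order): (1,3), (1,4), (2,2), (2,3).
  (1,3) → (1,2).
  (1,4): now satisfied by earlier moves; stays.
  (2,2): now satisfied by earlier moves; stays.
  (2,3) → (1,1).
Resulting grid:
1 2 - 1
1 2 - -
1 1 - -
All satisfied now.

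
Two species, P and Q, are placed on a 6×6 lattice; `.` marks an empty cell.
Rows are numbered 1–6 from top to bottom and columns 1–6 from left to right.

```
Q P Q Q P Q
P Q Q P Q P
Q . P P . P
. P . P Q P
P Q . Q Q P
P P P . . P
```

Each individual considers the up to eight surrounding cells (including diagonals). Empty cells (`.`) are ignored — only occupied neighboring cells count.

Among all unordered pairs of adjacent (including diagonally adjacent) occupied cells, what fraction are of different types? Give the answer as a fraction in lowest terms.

Scan each occupied cell's neighbors to the right and below (and the two forward diagonals) so each pair is counted once.
Row 1: Q(1,1)–P(1,2)≠ Q(1,1)–P(2,1)≠ Q(1,1)–Q(2,2)= P(1,2)–Q(1,3)≠ P(1,2)–Q(2,2)≠ P(1,2)–Q(2,3)≠ P(1,2)–P(2,1)= Q(1,3)–Q(1,4)= Q(1,3)–Q(2,3)= Q(1,3)–P(2,4)≠ Q(1,3)–Q(2,2)= Q(1,4)–P(1,5)≠ Q(1,4)–P(2,4)≠ Q(1,4)–Q(2,5)= Q(1,4)–Q(2,3)= P(1,5)–Q(1,6)≠ P(1,5)–Q(2,5)≠ P(1,5)–P(2,6)= P(1,5)–P(2,4)= Q(1,6)–P(2,6)≠ Q(1,6)–Q(2,5)=  → 11/21 unlike.
Row 2: P(2,1)–Q(2,2)≠ P(2,1)–Q(3,1)≠ Q(2,2)–Q(2,3)= Q(2,2)–P(3,3)≠ Q(2,2)–Q(3,1)= Q(2,3)–P(2,4)≠ Q(2,3)–P(3,3)≠ Q(2,3)–P(3,4)≠ P(2,4)–Q(2,5)≠ P(2,4)–P(3,4)= P(2,4)–P(3,3)= Q(2,5)–P(2,6)≠ Q(2,5)–P(3,6)≠ Q(2,5)–P(3,4)≠ P(2,6)–P(3,6)=  → 10/15 unlike.
Row 3: Q(3,1)–P(4,2)≠ P(3,3)–P(3,4)= P(3,3)–P(4,4)= P(3,3)–P(4,2)= P(3,4)–P(4,4)= P(3,4)–Q(4,5)≠ P(3,6)–P(4,6)= P(3,6)–Q(4,5)≠  → 3/8 unlike.
Row 4: P(4,2)–Q(5,2)≠ P(4,2)–P(5,1)= P(4,4)–Q(4,5)≠ P(4,4)–Q(5,4)≠ P(4,4)–Q(5,5)≠ Q(4,5)–P(4,6)≠ Q(4,5)–Q(5,5)= Q(4,5)–P(5,6)≠ Q(4,5)–Q(5,4)= P(4,6)–P(5,6)= P(4,6)–Q(5,5)≠  → 7/11 unlike.
Row 5: P(5,1)–Q(5,2)≠ P(5,1)–P(6,1)= P(5,1)–P(6,2)= Q(5,2)–P(6,2)≠ Q(5,2)–P(6,3)≠ Q(5,2)–P(6,1)≠ Q(5,4)–Q(5,5)= Q(5,4)–P(6,3)≠ Q(5,5)–P(5,6)≠ Q(5,5)–P(6,6)≠ P(5,6)–P(6,6)=  → 7/11 unlike.
Row 6: P(6,1)–P(6,2)= P(6,2)–P(6,3)=  → 0/2 unlike.
Total adjacent occupied pairs: 68; unlike-type pairs: 38.
38/68 reduces to 19/34.

19/34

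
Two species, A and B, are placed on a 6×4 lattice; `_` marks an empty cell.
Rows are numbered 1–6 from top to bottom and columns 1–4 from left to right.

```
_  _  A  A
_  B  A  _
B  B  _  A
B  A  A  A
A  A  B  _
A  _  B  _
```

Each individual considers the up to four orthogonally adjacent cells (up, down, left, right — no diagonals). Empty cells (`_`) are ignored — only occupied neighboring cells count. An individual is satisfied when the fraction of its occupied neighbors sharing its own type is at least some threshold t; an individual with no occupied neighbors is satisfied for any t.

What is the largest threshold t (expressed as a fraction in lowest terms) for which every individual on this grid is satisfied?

Row 1: (1,3)A 2/2 · (1,4)A 1/1
Row 2: (2,2)B 1/2 · (2,3)A 1/2
Row 3: (3,1)B 2/2 · (3,2)B 2/3 · (3,4)A 1/1
Row 4: (4,1)B 1/3 · (4,2)A 2/4 · (4,3)A 2/3 · (4,4)A 2/2
Row 5: (5,1)A 2/3 · (5,2)A 2/3 · (5,3)B 1/3
Row 6: (6,1)A 1/1 · (6,3)B 1/1
The smallest same-type fraction is 1/3 at (4,1), which reduces to 1/3. Any threshold above that leaves this individual unsatisfied.

1/3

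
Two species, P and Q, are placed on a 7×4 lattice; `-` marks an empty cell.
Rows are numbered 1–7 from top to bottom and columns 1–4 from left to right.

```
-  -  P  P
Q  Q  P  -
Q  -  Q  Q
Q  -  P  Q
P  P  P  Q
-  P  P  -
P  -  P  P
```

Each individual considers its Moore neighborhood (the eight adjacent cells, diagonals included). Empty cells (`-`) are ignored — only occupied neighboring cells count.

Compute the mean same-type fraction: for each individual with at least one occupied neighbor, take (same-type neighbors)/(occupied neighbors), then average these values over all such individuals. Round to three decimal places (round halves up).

(1,3)P 2/3
(1,4)P 2/2
(2,1)Q 2/2
(2,2)Q 3/5
(2,3)P 2/5
(3,1)Q 3/3
(3,3)Q 3/5
(3,4)Q 2/4
(4,1)Q 1/3
(4,3)P 2/6
(4,4)Q 3/5
(5,1)P 2/3
(5,2)P 5/6
(5,3)P 4/6
(5,4)Q 1/4
(6,2)P 6/6
(6,3)P 5/6
(7,1)P 1/1
(7,3)P 3/3
(7,4)P 2/2
Sum over 20 individuals: 2/3 + 2/2 + 2/2 + 3/5 + 2/5 + 3/3 + 3/5 + 2/4 + 1/3 + 2/6 + 3/5 + 2/3 + 5/6 + 4/6 + 1/4 + 6/6 + 5/6 + 1/1 + 3/3 + 2/2 = 857/60; mean = 857/60 ÷ 20 = 857/1200 = 0.714166… → 0.714.

0.714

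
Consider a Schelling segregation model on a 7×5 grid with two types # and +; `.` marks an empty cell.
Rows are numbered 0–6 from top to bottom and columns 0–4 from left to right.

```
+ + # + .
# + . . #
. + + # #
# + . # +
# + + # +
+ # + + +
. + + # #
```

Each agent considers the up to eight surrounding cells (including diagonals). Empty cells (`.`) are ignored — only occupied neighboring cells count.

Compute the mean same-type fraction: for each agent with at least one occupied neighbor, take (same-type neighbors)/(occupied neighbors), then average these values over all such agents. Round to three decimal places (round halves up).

Row 0: (0,0)+ 2/3 · (0,1)+ 2/4 · (0,2)# 0/3 · (0,3)+ 0/2
Row 1: (1,0)# 0/4 · (1,1)+ 4/6 · (1,4)# 2/3
Row 2: (2,1)+ 3/5 · (2,2)+ 3/5 · (2,3)# 3/5 · (2,4)# 3/4
Row 3: (3,0)# 1/4 · (3,1)+ 4/6 · (3,3)# 3/7 · (3,4)+ 1/5
Row 4: (4,0)# 2/5 · (4,1)+ 4/7 · (4,2)+ 4/7 · (4,3)# 1/7 · (4,4)+ 3/5
Row 5: (5,0)+ 2/4 · (5,1)# 1/7 · (5,2)+ 5/8 · (5,3)+ 5/8 · (5,4)+ 2/5
Row 6: (6,1)+ 3/4 · (6,2)+ 3/5 · (6,3)# 1/5 · (6,4)# 1/3
Sum over 29 agents: 2/3 + 2/4 + 0/3 + 0/2 + 0/4 + 4/6 + 2/3 + 3/5 + 3/5 + 3/5 + 3/4 + 1/4 + 4/6 + 3/7 + 1/5 + 2/5 + 4/7 + 4/7 + 1/7 + 3/5 + 2/4 + 1/7 + 5/8 + 5/8 + 2/5 + 3/4 + 3/5 + 1/5 + 1/3 = 457/35; mean = 457/35 ÷ 29 = 457/1015 = 0.450246… → 0.450.

0.450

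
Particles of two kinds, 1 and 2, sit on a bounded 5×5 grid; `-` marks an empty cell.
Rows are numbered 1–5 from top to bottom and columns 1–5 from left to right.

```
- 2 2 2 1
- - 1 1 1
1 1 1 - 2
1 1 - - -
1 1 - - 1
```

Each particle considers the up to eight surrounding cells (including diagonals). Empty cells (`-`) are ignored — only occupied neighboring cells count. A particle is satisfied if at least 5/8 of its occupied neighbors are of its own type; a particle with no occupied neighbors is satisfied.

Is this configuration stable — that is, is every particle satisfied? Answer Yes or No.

Row 1: (1,2)2 1/2 not · (1,3)2 2/4 not · (1,4)2 1/5 not · (1,5)1 2/3 satisfied
Row 2: (2,3)1 3/6 not · (2,4)1 4/7 not · (2,5)1 2/4 not
Row 3: (3,1)1 3/3 satisfied · (3,2)1 5/5 satisfied · (3,3)1 4/4 satisfied · (3,5)2 0/2 not
Row 4: (4,1)1 5/5 satisfied · (4,2)1 6/6 satisfied
Row 5: (5,1)1 3/3 satisfied · (5,2)1 3/3 satisfied · (5,5)1 0/0 satisfied
For instance (1,2) has only 1/2 same-type neighbors, below 5/8.

No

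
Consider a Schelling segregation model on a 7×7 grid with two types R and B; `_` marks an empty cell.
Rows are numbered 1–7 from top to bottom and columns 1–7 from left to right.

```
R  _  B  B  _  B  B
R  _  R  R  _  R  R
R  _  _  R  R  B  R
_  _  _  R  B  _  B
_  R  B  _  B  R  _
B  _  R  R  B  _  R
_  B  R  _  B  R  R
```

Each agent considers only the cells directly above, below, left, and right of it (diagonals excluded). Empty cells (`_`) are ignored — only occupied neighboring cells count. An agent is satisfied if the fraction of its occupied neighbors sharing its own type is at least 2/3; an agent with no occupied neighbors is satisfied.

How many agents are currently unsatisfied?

20

Row 1: (1,1)R 1/1 satisfied · (1,3)B 1/2 not · (1,4)B 1/2 not · (1,6)B 1/2 not · (1,7)B 1/2 not
Row 2: (2,1)R 2/2 satisfied · (2,3)R 1/2 not · (2,4)R 2/3 satisfied · (2,6)R 1/3 not · (2,7)R 2/3 satisfied
Row 3: (3,1)R 1/1 satisfied · (3,4)R 3/3 satisfied · (3,5)R 1/3 not · (3,6)B 0/3 not · (3,7)R 1/3 not
Row 4: (4,4)R 1/2 not · (4,5)B 1/3 not · (4,7)B 0/1 not
Row 5: (5,2)R 0/1 not · (5,3)B 0/2 not · (5,5)B 2/3 satisfied · (5,6)R 0/1 not
Row 6: (6,1)B 0/0 satisfied · (6,3)R 2/3 satisfied · (6,4)R 1/2 not · (6,5)B 2/3 satisfied · (6,7)R 1/1 satisfied
Row 7: (7,2)B 0/1 not · (7,3)R 1/2 not · (7,5)B 1/2 not · (7,6)R 1/2 not · (7,7)R 2/2 satisfied
Unsatisfied: (1,3), (1,4), (1,6), (1,7), (2,3), (2,6), (3,5), (3,6), (3,7), (4,4), (4,5), (4,7), (5,2), (5,3), (5,6), (6,4), (7,2), (7,3), (7,5), (7,6) — 20 in total.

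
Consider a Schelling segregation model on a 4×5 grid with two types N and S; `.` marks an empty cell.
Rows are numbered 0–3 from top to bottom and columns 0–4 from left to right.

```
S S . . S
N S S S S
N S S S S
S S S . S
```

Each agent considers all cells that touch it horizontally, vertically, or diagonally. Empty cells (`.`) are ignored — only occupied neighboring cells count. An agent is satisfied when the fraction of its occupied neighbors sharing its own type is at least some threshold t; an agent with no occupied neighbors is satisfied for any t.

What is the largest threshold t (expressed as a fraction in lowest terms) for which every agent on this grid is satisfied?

1/5

(0,0)S 2/3
(0,1)S 3/4
(0,4)S 2/2
(1,0)N 1/5
(1,1)S 5/7
(1,2)S 6/6
(1,3)S 6/6
(1,4)S 4/4
(2,0)N 1/5
(2,1)S 6/8
(2,2)S 7/7
(2,3)S 7/7
(2,4)S 4/4
(3,0)S 2/3
(3,1)S 4/5
(3,2)S 4/4
(3,4)S 2/2
The smallest same-type fraction is 1/5 at (1,0), which reduces to 1/5. Any threshold above that leaves this agent unsatisfied.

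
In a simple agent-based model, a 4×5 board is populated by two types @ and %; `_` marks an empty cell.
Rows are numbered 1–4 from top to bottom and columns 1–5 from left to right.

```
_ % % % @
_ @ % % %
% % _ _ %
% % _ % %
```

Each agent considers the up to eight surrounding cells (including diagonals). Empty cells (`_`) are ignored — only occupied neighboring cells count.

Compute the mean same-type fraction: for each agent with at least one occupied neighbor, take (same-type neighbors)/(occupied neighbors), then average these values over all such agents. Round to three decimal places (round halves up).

0.749

(1,2)% 2/3
(1,3)% 4/5
(1,4)% 4/5
(1,5)@ 0/3
(2,2)@ 0/5
(2,3)% 5/6
(2,4)% 5/6
(2,5)% 3/4
(3,1)% 3/4
(3,2)% 4/5
(3,5)% 4/4
(4,1)% 3/3
(4,2)% 3/3
(4,4)% 2/2
(4,5)% 2/2
Sum over 15 agents: 2/3 + 4/5 + 4/5 + 0/3 + 0/5 + 5/6 + 5/6 + 3/4 + 3/4 + 4/5 + 4/4 + 3/3 + 3/3 + 2/2 + 2/2 = 337/30; mean = 337/30 ÷ 15 = 337/450 = 0.748888… → 0.749.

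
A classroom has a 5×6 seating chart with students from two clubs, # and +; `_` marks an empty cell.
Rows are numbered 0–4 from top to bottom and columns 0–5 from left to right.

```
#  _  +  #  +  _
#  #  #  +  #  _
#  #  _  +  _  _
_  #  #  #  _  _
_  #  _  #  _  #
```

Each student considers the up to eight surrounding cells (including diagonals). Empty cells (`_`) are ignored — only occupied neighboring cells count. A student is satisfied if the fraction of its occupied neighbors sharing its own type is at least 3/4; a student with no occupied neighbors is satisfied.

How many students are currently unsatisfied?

Row 0: (0,0)# 2/2 ok · (0,2)+ 1/4 unhappy · (0,3)# 2/5 unhappy · (0,4)+ 1/3 unhappy
Row 1: (1,0)# 4/4 ok · (1,1)# 5/6 ok · (1,2)# 3/6 unhappy · (1,3)+ 3/6 unhappy · (1,4)# 1/4 unhappy
Row 2: (2,0)# 4/4 ok · (2,1)# 6/6 ok · (2,3)+ 1/5 unhappy
Row 3: (3,1)# 4/4 ok · (3,2)# 5/6 ok · (3,3)# 2/3 unhappy
Row 4: (4,1)# 2/2 ok · (4,3)# 2/2 ok · (4,5)# 0/0 ok
Unsatisfied: (0,2), (0,3), (0,4), (1,2), (1,3), (1,4), (2,3), (3,3) — 8 in total.

8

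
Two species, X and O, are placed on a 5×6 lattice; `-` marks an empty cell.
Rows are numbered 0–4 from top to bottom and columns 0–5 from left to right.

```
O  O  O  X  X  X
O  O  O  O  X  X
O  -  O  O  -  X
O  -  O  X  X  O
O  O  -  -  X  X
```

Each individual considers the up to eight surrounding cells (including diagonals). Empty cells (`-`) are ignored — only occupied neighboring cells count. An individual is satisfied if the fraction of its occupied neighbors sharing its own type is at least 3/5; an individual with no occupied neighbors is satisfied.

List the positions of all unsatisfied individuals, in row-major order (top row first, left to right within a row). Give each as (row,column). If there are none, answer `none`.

(0,3), (1,3), (2,3), (3,3), (3,5)

Row 0: (0,0)O 3/3 ok · (0,1)O 5/5 ok · (0,2)O 4/5 ok · (0,3)X 2/5 unhappy · (0,4)X 4/5 ok · (0,5)X 3/3 ok
Row 1: (1,0)O 4/4 ok · (1,1)O 7/7 ok · (1,2)O 6/7 ok · (1,3)O 4/7 unhappy · (1,4)X 5/7 ok · (1,5)X 4/4 ok
Row 2: (2,0)O 3/3 ok · (2,2)O 5/6 ok · (2,3)O 4/7 unhappy · (2,5)X 3/4 ok
Row 3: (3,0)O 3/3 ok · (3,2)O 3/4 ok · (3,3)X 2/5 unhappy · (3,4)X 4/6 ok · (3,5)O 0/4 unhappy
Row 4: (4,0)O 2/2 ok · (4,1)O 3/3 ok · (4,4)X 3/4 ok · (4,5)X 2/3 ok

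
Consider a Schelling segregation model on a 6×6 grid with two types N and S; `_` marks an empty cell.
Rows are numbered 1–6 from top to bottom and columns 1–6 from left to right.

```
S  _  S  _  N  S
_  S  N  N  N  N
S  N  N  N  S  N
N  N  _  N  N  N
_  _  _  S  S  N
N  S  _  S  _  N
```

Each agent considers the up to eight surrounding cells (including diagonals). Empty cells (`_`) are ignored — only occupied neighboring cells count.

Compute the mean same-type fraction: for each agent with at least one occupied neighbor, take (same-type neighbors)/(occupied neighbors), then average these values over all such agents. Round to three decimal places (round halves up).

Row 1: (1,1)S 1/1 · (1,3)S 1/3 · (1,5)N 3/4 · (1,6)S 0/3
Row 2: (2,2)S 3/6 · (2,3)N 4/6 · (2,4)N 5/7 · (2,5)N 5/7 · (2,6)N 3/5
Row 3: (3,1)S 1/4 · (3,2)N 4/6 · (3,3)N 6/7 · (3,4)N 6/7 · (3,5)S 0/8 · (3,6)N 4/5
Row 4: (4,1)N 2/3 · (4,2)N 3/4 · (4,4)N 3/6 · (4,5)N 5/8 · (4,6)N 3/5
Row 5: (5,4)S 2/4 · (5,5)S 2/7 · (5,6)N 3/4
Row 6: (6,1)N 0/1 · (6,2)S 0/1 · (6,4)S 2/2 · (6,6)N 1/2
Sum over 27 agents: 1/1 + 1/3 + 3/4 + 0/3 + 3/6 + 4/6 + 5/7 + 5/7 + 3/5 + 1/4 + 4/6 + 6/7 + 6/7 + 0/8 + 4/5 + 2/3 + 3/4 + 3/6 + 5/8 + 3/5 + 2/4 + 2/7 + 3/4 + 0/1 + 0/1 + 2/2 + 1/2 = 2501/168; mean = 2501/168 ÷ 27 = 2501/4536 = 0.551366… → 0.551.

0.551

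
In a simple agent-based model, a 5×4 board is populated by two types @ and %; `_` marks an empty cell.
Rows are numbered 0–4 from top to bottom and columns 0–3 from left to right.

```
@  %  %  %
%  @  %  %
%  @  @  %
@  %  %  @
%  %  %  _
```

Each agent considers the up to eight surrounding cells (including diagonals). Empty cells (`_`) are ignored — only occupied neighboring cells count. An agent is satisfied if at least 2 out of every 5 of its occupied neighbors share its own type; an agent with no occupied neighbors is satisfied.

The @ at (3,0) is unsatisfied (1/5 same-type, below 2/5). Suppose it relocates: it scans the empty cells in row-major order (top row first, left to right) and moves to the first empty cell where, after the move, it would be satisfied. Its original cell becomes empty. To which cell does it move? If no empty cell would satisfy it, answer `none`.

Vacating (3,0). Empty cells in order:
  (4,3): 1/3 same-type → still unsatisfied.

none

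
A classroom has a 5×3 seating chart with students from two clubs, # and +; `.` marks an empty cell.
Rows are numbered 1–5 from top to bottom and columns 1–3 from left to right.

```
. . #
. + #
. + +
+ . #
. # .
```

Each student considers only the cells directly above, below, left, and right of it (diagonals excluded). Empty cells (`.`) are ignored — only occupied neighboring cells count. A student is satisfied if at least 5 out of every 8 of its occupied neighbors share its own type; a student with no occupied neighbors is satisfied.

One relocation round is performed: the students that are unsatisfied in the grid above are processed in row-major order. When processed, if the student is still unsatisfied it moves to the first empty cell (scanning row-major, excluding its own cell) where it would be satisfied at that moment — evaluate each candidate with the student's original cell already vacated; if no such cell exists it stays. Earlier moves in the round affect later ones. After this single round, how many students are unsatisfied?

Initially unsatisfied (in order): (2,2), (2,3), (3,3), (4,3).
  (2,2) → (1,1).
  (2,3) → (5,3).
  (3,3) → (2,1).
  (4,3): now satisfied by earlier moves; stays.
Resulting grid:
+ . #
+ . .
. + .
+ . #
. # #
All satisfied now.

0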